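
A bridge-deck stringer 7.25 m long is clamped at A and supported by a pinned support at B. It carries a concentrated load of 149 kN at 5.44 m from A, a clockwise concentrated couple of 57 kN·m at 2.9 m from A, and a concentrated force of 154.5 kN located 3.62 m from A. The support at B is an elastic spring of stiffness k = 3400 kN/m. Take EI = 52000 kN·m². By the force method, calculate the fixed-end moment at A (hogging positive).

M_A = 455.8 kN·m

Choose R_B as the redundant. The primary structure is the cantilever fixed at A.
Primary-structure tip deflection at B by superposition:
  point load 149 at a = 5.44: Pa²(3L − a)/(6EI) = 11986/EI
  clockwise couple 57 at a = 2.9: M₀a(2L − a)/(2EI) = 958.7/EI
  point load 154.5 at a = 3.62: Pa²(3L − a)/(6EI) = 6118/EI
  δ_0 = 19063/EI
Tip deflection under a unit load at B: L³/(3EI) = 127/EI.
With EI = 52000 kN·m²: δ_0 = 0.36659 m and δ_{BB} = 0.002443 m/kN.
Compatibility — the spring shortens by R_B/k under the reaction it provides: δ_0 − R_B·δ_{BB} = R_B/k. With 1/k = 0.000294 m/kN, R_B = δ_0 / (δ_{BB} + 1/k) = 0.36659 / (0.002443 + 0.000294) = 133.9 kN.
Moment equilibrium about A: M_A = Σ(load moments about A) − R_B·L = 1427 − 133.9×7.25 = 455.8 kN·m.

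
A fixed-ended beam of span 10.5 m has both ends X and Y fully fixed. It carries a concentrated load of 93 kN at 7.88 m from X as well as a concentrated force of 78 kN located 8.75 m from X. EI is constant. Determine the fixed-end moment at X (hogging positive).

Take the two fixed-end moments M_X, M_Y as redundants; the released structure is the simple span XY.
Simple-span end rotations at X and Y under the given loads:
  at X: point load 93 at a = 7.88: Pab(L + b)/(6LEI) = 399.9/EI
  at Y: point load 93 at a = 7.88: Pab(L + a)/(6LEI) = 560.2/EI
  at X: point load 78 at a = 8.75: Pab(L + b)/(6LEI) = 232.2/EI
  at Y: point load 78 at a = 8.75: Pab(L + a)/(6LEI) = 364.9/EI
  θ_X0 = 632.1/EI,  θ_Y0 = 925.1/EI
Flexibility coefficients: a unit moment at one end gives L/(3EI) there and L/(6EI) at the far end, so f₁₁ = f₂₂ = 3.5/EI and f₁₂ = f₂₁ = 1.75/EI.
Compatibility — zero rotation at each built-in end:
  3.5 M_X + 1.75 M_Y = 632.1
  1.75 M_X + 3.5 M_Y = 925.1
Solving the pair gives M_X = 64.59 kN·m and M_Y = 232 kN·m (hogging).

M_X = 64.59 kN·m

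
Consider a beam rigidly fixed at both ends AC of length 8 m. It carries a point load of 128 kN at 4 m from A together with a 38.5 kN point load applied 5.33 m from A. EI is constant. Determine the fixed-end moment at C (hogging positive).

Take the two fixed-end moments M_A, M_C as redundants; the released structure is the simple span AC.
End rotations of the released simple span under the applied load (×1/EI):
  at A: point load 128 at a = 4: Pab(L + b)/(6LEI) = 512/EI
  at C: point load 128 at a = 4: Pab(L + a)/(6LEI) = 512/EI
  at A: point load 38.5 at a = 5.33: Pab(L + b)/(6LEI) = 121.8/EI
  at C: point load 38.5 at a = 5.33: Pab(L + a)/(6LEI) = 152.2/EI
  θ_A0 = 633.8/EI,  θ_C0 = 664.2/EI
Flexibility coefficients: a unit moment at one end gives L/(3EI) there and L/(6EI) at the far end, so f₁₁ = f₂₂ = 2.667/EI and f₁₂ = f₂₁ = 1.333/EI.
Compatibility — zero rotation at each built-in end:
  2.667 M_A + 1.333 M_C = 633.8
  1.333 M_A + 2.667 M_C = 664.2
Solving the pair gives M_A = 150.9 kN·m and M_C = 173.6 kN·m (hogging).

M_C = 173.6 kN·m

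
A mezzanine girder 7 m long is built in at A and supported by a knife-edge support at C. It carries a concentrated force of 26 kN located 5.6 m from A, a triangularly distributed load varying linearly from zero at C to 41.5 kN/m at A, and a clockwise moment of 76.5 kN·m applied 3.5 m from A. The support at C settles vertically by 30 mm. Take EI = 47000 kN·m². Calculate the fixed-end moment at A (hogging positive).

Choose R_C as the redundant. The primary structure is the cantilever fixed at A.
Deflection at C on the released cantilever, summing each load's contribution:
  point load 26 at a = 5.6: Pa²(3L − a)/(6EI) = 2093/EI
  triangular load, peak 41.5 at the fixed end: w₀L⁴/(30EI) = 3321/EI
  clockwise couple 76.5 at a = 3.5: M₀a(2L − a)/(2EI) = 1406/EI
  δ_0 = 6820/EI
Flexibility coefficient — unit upward force at C: δ_{CC} = L³/(3EI) = 114.3/EI.
With EI = 47000 kN·m²: δ_0 = 0.1451 m and δ_{CC} = 0.002433 m/kN.
Compatibility — the beam at C must follow the support down by 0.03 m: δ_0 − R_C·δ_{CC} = 0.03, so R_C = (0.1451 − 0.03)/0.002433 = 47.32 kN.
Moment equilibrium about A: M_A = Σ(load moments about A) − R_C·L = 561 − 47.32×7 = 229.8 kN·m.

M_A = 229.8 kN·m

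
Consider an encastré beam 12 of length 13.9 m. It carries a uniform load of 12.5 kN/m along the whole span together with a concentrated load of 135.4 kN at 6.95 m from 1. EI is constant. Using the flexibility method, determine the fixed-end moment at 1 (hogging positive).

M_1 = 436.5 kN·m

Take the two fixed-end moments M_1, M_2 as redundants; the released structure is the simple span 12.
End rotations of the released simple span under the applied load (×1/EI):
  at 1: UDL 12.5: wL³/(24EI) = 1399/EI
  at 2: UDL 12.5: wL³/(24EI) = 1399/EI
  at 1: point load 135.4 at a = 6.95: Pab(L + b)/(6LEI) = 1635/EI
  at 2: point load 135.4 at a = 6.95: Pab(L + a)/(6LEI) = 1635/EI
  θ_10 = 3034/EI,  θ_20 = 3034/EI
Flexibility coefficients: a unit moment at one end gives L/(3EI) there and L/(6EI) at the far end, so f₁₁ = f₂₂ = 4.633/EI and f₁₂ = f₂₁ = 2.317/EI.
Compatibility — zero rotation at each built-in end:
  4.633 M_1 + 2.317 M_2 = 3034
  2.317 M_1 + 4.633 M_2 = 3034
Solving the pair gives M_1 = 436.5 kN·m and M_2 = 436.5 kN·m (hogging).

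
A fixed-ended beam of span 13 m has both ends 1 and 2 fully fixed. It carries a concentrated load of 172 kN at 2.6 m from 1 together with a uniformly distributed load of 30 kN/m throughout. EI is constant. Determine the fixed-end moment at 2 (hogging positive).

M_2 = 494.1 kN·m

Release both end moments; the primary structure is a simply-supported span 12 with redundants M_1 and M_2.
End rotations of the released simple span under the applied load (×1/EI):
  at 1: point load 172 at a = 2.6: Pab(L + b)/(6LEI) = 1395/EI
  at 2: point load 172 at a = 2.6: Pab(L + a)/(6LEI) = 930.2/EI
  at 1: UDL 30: wL³/(24EI) = 2746/EI
  at 2: UDL 30: wL³/(24EI) = 2746/EI
  θ_10 = 4142/EI,  θ_20 = 3676/EI
Flexibility coefficients: a unit moment at one end gives L/(3EI) there and L/(6EI) at the far end, so f₁₁ = f₂₂ = 4.333/EI and f₁₂ = f₂₁ = 2.167/EI.
Compatibility — zero rotation at each built-in end:
  4.333 M_1 + 2.167 M_2 = 4142
  2.167 M_1 + 4.333 M_2 = 3676
Solving the pair gives M_1 = 708.7 kN·m and M_2 = 494.1 kN·m (hogging).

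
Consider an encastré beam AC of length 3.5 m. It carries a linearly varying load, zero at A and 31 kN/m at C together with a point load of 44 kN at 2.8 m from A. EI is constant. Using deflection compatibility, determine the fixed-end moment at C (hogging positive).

Take the two fixed-end moments M_A, M_C as redundants; the released structure is the simple span AC.
On the primary (simply-supported) span, the end slopes from the loading are:
  at A: triangular load, peak 31: 7w₀L³/(360EI) = 25.84/EI
  at C: triangular load, peak 31: w₀L³/(45EI) = 29.54/EI
  at A: point load 44 at a = 2.8: Pab(L + b)/(6LEI) = 17.25/EI
  at C: point load 44 at a = 2.8: Pab(L + a)/(6LEI) = 25.87/EI
  θ_A0 = 43.09/EI,  θ_C0 = 55.41/EI
Flexibility coefficients: a unit moment at one end gives L/(3EI) there and L/(6EI) at the far end, so f₁₁ = f₂₂ = 1.167/EI and f₁₂ = f₂₁ = 0.5833/EI.
Compatibility — zero rotation at each built-in end:
  1.167 M_A + 0.5833 M_C = 43.09
  0.5833 M_A + 1.167 M_C = 55.41
Solving the pair gives M_A = 17.59 kN·m and M_C = 38.7 kN·m (hogging).

M_C = 38.7 kN·m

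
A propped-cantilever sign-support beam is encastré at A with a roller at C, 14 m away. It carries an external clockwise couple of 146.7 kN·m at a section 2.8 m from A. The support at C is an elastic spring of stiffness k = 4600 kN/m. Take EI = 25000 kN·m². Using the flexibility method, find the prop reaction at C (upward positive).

Remove the prop at C; the released (primary) structure is a cantilever built in at A.
Free-end deflection of the primary structure under the applied loading (downward +):
  clockwise couple 146.7 at a = 2.8: M₀a(2L − a)/(2EI) = 5176/EI
Flexibility coefficient — unit upward force at C: δ_{CC} = L³/(3EI) = 914.7/EI.
With EI = 25000 kN·m²: δ_0 = 0.20702 m and δ_{CC} = 0.036587 m/kN.
Compatibility — the spring shortens by R_C/k under the reaction it provides: δ_0 − R_C·δ_{CC} = R_C/k. With 1/k = 0.000217 m/kN, R_C = δ_0 / (δ_{CC} + 1/k) = 0.20702 / (0.036587 + 0.000217) = 5.625 kN.

R_C = 5.625 kN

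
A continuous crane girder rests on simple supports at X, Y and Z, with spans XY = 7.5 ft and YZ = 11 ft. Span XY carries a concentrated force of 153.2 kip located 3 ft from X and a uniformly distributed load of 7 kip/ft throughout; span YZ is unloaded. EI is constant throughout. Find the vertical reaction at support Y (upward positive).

Take M_Y as the redundant. Released structure: two simple spans XY and YZ with a hinge at Y.
Discontinuity in slope at Y on the released structure — sum the simple-span end rotations:
  span XY: point load 153.2 at a = 3: Pab(L + a)/(6LEI) = 482.6/EI
  span XY: UDL 7: wL³/(24EI) = 123/EI
  relative rotation θ_0 = (605.6 + 0)/EI = 605.6/EI
A unit hogging moment at Y produces rotation L₁/(3EI) + L₂/(3EI) = 6.167/EI.
Compatibility: M_Y·(L₁+L₂)/(3EI) = θ_0, giving M_Y = 98.21 kip·ft (hogging).
Span XY, ΣM about X with M_Y applied at Y: R_Y^{XY}·7.5 = 656.5 + 98.21, so R_Y^{XY} = 100.6 kip and R_X = 205.7 − 100.6 = 105.1 kip.
Span YZ, ΣM about Z: R_Y^{YZ}·11 = 0 + 98.21, so R_Y^{YZ} = 8.928 kip and R_Z = 0 − 8.928 = -8.928 kip.
R_Y = 100.6 + 8.928 = 109.6 kip.

R_Y = 109.6 kip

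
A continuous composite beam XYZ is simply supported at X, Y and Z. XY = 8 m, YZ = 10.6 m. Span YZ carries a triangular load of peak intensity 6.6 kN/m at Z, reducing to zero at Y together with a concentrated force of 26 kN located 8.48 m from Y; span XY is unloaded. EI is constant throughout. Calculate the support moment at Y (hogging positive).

M_Y = 39.73 kN·m

Take M_Y as the redundant. Released structure: two simple spans XY and YZ with a hinge at Y.
Discontinuity in slope at Y on the released structure — sum the simple-span end rotations:
  span YZ: triangular load, peak 6.6: 7w₀L³/(360EI) = 152.8/EI
  span YZ: point load 26 at a = 8.48: Pab(L + b)/(6LEI) = 93.48/EI
  relative rotation θ_0 = (0 + 246.3)/EI = 246.3/EI
A unit hogging moment at Y produces rotation L₁/(3EI) + L₂/(3EI) = 6.2/EI.
Compatibility: M_Y·(L₁+L₂)/(3EI) = θ_0, giving M_Y = 39.73 kN·m (hogging).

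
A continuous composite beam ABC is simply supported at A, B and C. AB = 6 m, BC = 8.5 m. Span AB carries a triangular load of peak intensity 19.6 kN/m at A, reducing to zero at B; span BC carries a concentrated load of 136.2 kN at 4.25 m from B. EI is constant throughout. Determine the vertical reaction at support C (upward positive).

Take M_B as the redundant. Released structure: two simple spans AB and BC with a hinge at B.
Discontinuity in slope at B on the released structure — sum the simple-span end rotations:
  span AB: triangular load, peak 19.6: 7w₀L³/(360EI) = 82.32/EI
  span BC: point load 136.2 at a = 4.25: Pab(L + b)/(6LEI) = 615/EI
  relative rotation θ_0 = (82.32 + 615)/EI = 697.3/EI
A unit hogging moment at B produces rotation L₁/(3EI) + L₂/(3EI) = 4.833/EI.
Compatibility: M_B·(L₁+L₂)/(3EI) = θ_0, giving M_B = 144.3 kN·m (hogging).
Span BC, ΣM about C: R_B^{BC}·8.5 = 578.9 + 144.3, so R_B^{BC} = 85.07 kN and R_C = 136.2 − 85.07 = 51.13 kN.

R_C = 51.13 kN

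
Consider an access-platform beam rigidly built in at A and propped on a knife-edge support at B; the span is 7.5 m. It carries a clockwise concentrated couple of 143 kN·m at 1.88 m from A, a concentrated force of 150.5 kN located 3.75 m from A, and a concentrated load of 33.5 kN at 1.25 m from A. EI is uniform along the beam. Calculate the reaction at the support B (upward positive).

Take the reaction at B as the redundant and release it; the primary structure is a cantilever fixed at A.
Free-end deflection of the primary structure under the applied loading (downward +):
  clockwise couple 143 at a = 1.88: M₀a(2L − a)/(2EI) = 1764/EI
  point load 150.5 at a = 3.75: Pa²(3L − a)/(6EI) = 6614/EI
  point load 33.5 at a = 1.25: Pa²(3L − a)/(6EI) = 185.4/EI
  δ_0 = 8563/EI
Tip deflection under a unit load at B: L³/(3EI) = 140.6/EI.
The prop prevents deflection at B: R_B = δ_0/δ_{BB} = 8563/140.6 = 60.89 kN.

R_B = 60.89 kN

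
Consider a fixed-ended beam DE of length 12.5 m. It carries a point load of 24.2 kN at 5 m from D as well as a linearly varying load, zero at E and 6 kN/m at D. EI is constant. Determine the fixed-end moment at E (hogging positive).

Release both end moments; the primary structure is a simply-supported span DE with redundants M_D and M_E.
On the primary (simply-supported) span, the end slopes from the loading are:
  at D: point load 24.2 at a = 5: Pab(L + b)/(6LEI) = 242/EI
  at E: point load 24.2 at a = 5: Pab(L + a)/(6LEI) = 211.8/EI
  at D: triangular load, peak 6: w₀L³/(45EI) = 260.4/EI
  at E: triangular load, peak 6: 7w₀L³/(360EI) = 227.9/EI
  θ_D0 = 502.4/EI,  θ_E0 = 439.6/EI
Flexibility coefficients: a unit moment at one end gives L/(3EI) there and L/(6EI) at the far end, so f₁₁ = f₂₂ = 4.167/EI and f₁₂ = f₂₁ = 2.083/EI.
Compatibility — zero rotation at each built-in end:
  4.167 M_D + 2.083 M_E = 502.4
  2.083 M_D + 4.167 M_E = 439.6
Solving the pair gives M_D = 90.44 kN·m and M_E = 60.29 kN·m (hogging).

M_E = 60.29 kN·m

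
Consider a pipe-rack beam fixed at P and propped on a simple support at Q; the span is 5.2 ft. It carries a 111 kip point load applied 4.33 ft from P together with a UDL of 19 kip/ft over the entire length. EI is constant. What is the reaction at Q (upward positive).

Remove the prop at Q; the released (primary) structure is a cantilever built in at P.
Primary-structure tip deflection at Q by superposition:
  point load 111 at a = 4.33: Pa²(3L − a)/(6EI) = 3909/EI
  UDL 19: wL⁴/(8EI) = 1737/EI
  δ_0 = 5646/EI
Flexibility coefficient — unit upward force at Q: δ_{QQ} = L³/(3EI) = 46.87/EI.
Compatibility at Q: δ_0 − R_Q·δ_{QQ} = 0, so R_Q = 5646/46.87 = 120.5 kip.

R_Q = 120.5 kip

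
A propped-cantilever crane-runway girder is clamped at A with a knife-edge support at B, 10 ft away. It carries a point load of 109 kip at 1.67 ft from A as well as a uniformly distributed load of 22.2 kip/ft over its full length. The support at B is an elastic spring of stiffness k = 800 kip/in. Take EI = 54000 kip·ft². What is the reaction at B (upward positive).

R_B = 86.1 kip

Take the reaction at B as the redundant and release it; the primary structure is a cantilever fixed at A.
Downward deflection at the released point B due to the loads:
  point load 109 at a = 1.67: Pa²(3L − a)/(6EI) = 1435/EI
  UDL 22.2: wL⁴/(8EI) = 27750/EI
  δ_0 = 29185/EI
Tip deflection under a unit load at B: L³/(3EI) = 333.3/EI.
With EI = 54000 kip·ft²: δ_0 = 0.54047 ft and δ_{BB} = 0.006173 ft/kip.
Compatibility — the spring shortens by R_B/k under the reaction it provides: δ_0 − R_B·δ_{BB} = R_B/k. With 1/k = 1/(800×12) ft/kip = 0.000104 ft/kip, R_B = δ_0 / (δ_{BB} + 1/k) = 0.54047 / (0.006173 + 0.000104) = 86.1 kip.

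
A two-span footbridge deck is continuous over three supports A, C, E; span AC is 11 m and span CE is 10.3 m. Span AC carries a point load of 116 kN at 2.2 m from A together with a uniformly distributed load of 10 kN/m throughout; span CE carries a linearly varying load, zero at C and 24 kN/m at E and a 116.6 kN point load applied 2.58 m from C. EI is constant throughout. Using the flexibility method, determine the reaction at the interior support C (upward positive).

R_C = 264.8 kN

Take M_C as the redundant. Released structure: two simple spans AC and CE with a hinge at C.
Rotations at C on the released spans (each span's end-slope, ×1/EI):
  span AC: point load 116 at a = 2.2: Pab(L + a)/(6LEI) = 449.2/EI
  span AC: UDL 10: wL³/(24EI) = 554.6/EI
  span CE: triangular load, peak 24: 7w₀L³/(360EI) = 509.9/EI
  span CE: point load 116.6 at a = 2.58: Pab(L + b)/(6LEI) = 677.2/EI
  relative rotation θ_0 = (1004 + 1187)/EI = 2191/EI
A unit hogging moment at C produces rotation L₁/(3EI) + L₂/(3EI) = 7.1/EI.
Slope continuity at C: θ_0 = M_C·7.1/EI, so M_C = 2191/7.1 = 308.6 kN·m (hogging).
Span AC, ΣM about A with M_C applied at C: R_C^{AC}·11 = 860.2 + 308.6, so R_C^{AC} = 106.3 kN and R_A = 226 − 106.3 = 119.7 kN.
Span CE, ΣM about E: R_C^{CE}·10.3 = 1325 + 308.6, so R_C^{CE} = 158.6 kN and R_E = 240.2 − 158.6 = 81.65 kN.
R_C = 106.3 + 158.6 = 264.8 kN.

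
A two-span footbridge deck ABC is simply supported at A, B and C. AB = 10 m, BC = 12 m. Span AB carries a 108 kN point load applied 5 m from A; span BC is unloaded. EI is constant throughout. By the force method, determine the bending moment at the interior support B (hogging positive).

M_B = 92.05 kN·m

Release continuity at B by inserting a hinge; the redundant is the internal moment M_B. The primary structure is two simply-supported spans AB and BC.
Rotations at B on the released spans (each span's end-slope, ×1/EI):
  span AB: point load 108 at a = 5: Pab(L + a)/(6LEI) = 675/EI
  relative rotation θ_0 = (675 + 0)/EI = 675/EI
A unit hogging moment at B produces rotation L₁/(3EI) + L₂/(3EI) = 7.333/EI.
Compatibility: M_B·(L₁+L₂)/(3EI) = θ_0, giving M_B = 92.05 kN·m (hogging).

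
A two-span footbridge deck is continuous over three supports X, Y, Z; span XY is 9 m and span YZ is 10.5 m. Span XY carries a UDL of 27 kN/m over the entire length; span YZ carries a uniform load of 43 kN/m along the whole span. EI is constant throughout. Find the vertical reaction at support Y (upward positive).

R_Y = 439.1 kN

Insert a hinge at Y; M_Y is the redundant, and each span becomes simply supported.
Rotations at Y on the released spans (each span's end-slope, ×1/EI):
  span XY: UDL 27: wL³/(24EI) = 820.1/EI
  span YZ: UDL 43: wL³/(24EI) = 2074/EI
  relative rotation θ_0 = (820.1 + 2074)/EI = 2894/EI
A unit hogging moment at Y produces rotation L₁/(3EI) + L₂/(3EI) = 6.5/EI.
Compatibility: M_Y·(L₁+L₂)/(3EI) = θ_0, giving M_Y = 445.3 kN·m (hogging).
Span XY, ΣM about X with M_Y applied at Y: R_Y^{XY}·9 = 1094 + 445.3, so R_Y^{XY} = 171 kN and R_X = 243 − 171 = 72.03 kN.
Span YZ, ΣM about Z: R_Y^{YZ}·10.5 = 2370 + 445.3, so R_Y^{YZ} = 268.2 kN and R_Z = 451.5 − 268.2 = 183.3 kN.
R_Y = 171 + 268.2 = 439.1 kN.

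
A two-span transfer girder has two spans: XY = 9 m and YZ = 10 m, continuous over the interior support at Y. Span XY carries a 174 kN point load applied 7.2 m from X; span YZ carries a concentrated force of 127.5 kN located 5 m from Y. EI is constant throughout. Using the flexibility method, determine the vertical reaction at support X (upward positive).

Insert a hinge at Y; M_Y is the redundant, and each span becomes simply supported.
Discontinuity in slope at Y on the released structure — sum the simple-span end rotations:
  span XY: point load 174 at a = 7.2: Pab(L + a)/(6LEI) = 676.5/EI
  span YZ: point load 127.5 at a = 5: Pab(L + b)/(6LEI) = 796.9/EI
  relative rotation θ_0 = (676.5 + 796.9)/EI = 1473/EI
A unit hogging moment at Y produces rotation L₁/(3EI) + L₂/(3EI) = 6.333/EI.
Compatibility: M_Y·(L₁+L₂)/(3EI) = θ_0, giving M_Y = 232.6 kN·m (hogging).
Span XY, ΣM about X with M_Y applied at Y: R_Y^{XY}·9 = 1253 + 232.6, so R_Y^{XY} = 165 kN and R_X = 174 − 165 = 8.951 kN.

R_X = 8.951 kN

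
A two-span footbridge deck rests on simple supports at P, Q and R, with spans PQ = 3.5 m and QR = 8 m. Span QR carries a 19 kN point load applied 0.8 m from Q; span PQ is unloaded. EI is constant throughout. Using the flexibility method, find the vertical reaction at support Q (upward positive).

Insert a hinge at Q; M_Q is the redundant, and each span becomes simply supported.
Discontinuity in slope at Q on the released structure — sum the simple-span end rotations:
  span QR: point load 19 at a = 0.8: Pab(L + b)/(6LEI) = 34.66/EI
  relative rotation θ_0 = (0 + 34.66)/EI = 34.66/EI
A unit hogging moment at Q produces rotation L₁/(3EI) + L₂/(3EI) = 3.833/EI.
Slope continuity at Q: θ_0 = M_Q·3.833/EI, so M_Q = 34.66/3.833 = 9.041 kN·m (hogging).
Span PQ, ΣM about P with M_Q applied at Q: R_Q^{PQ}·3.5 = 0 + 9.041, so R_Q^{PQ} = 2.583 kN and R_P = 0 − 2.583 = -2.583 kN.
Span QR, ΣM about R: R_Q^{QR}·8 = 136.8 + 9.041, so R_Q^{QR} = 18.23 kN and R_R = 19 − 18.23 = 0.7699 kN.
R_Q = 2.583 + 18.23 = 20.81 kN.

R_Q = 20.81 kN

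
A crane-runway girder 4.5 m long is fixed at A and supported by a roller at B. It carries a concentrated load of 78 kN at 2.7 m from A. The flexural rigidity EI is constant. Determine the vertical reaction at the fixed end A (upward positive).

R_A = 44.3 kN

Remove the prop at B; the released (primary) structure is a cantilever built in at A.
Downward deflection at the released point B due to the loads:
  point load 78 at a = 2.7: Pa²(3L − a)/(6EI) = 1024/EI
Tip deflection under a unit load at B: L³/(3EI) = 30.38/EI.
Compatibility at B: δ_0 − R_B·δ_{BB} = 0, so R_B = 1024/30.38 = 33.7 kN.
Vertical equilibrium: R_A = ΣP − R_B = 78 − 33.7 = 44.3 kN.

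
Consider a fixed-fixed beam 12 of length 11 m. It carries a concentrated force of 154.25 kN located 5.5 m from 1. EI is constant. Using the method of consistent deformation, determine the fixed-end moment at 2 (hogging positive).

M_2 = 212.1 kN·m

Take the two fixed-end moments M_1, M_2 as redundants; the released structure is the simple span 12.
End rotations of the released simple span under the applied load (×1/EI):
  at 1: point load 154.25 at a = 5.5: Pab(L + b)/(6LEI) = 1167/EI
  at 2: point load 154.25 at a = 5.5: Pab(L + a)/(6LEI) = 1167/EI
  θ_10 = 1167/EI,  θ_20 = 1167/EI
Flexibility coefficients: a unit moment at one end gives L/(3EI) there and L/(6EI) at the far end, so f₁₁ = f₂₂ = 3.667/EI and f₁₂ = f₂₁ = 1.833/EI.
Compatibility — zero rotation at each built-in end:
  3.667 M_1 + 1.833 M_2 = 1167
  1.833 M_1 + 3.667 M_2 = 1167
Solving the pair gives M_1 = 212.1 kN·m and M_2 = 212.1 kN·m (hogging).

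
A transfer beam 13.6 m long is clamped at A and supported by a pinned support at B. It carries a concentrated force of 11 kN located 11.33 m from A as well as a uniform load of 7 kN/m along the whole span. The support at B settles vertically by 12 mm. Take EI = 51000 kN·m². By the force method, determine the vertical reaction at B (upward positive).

R_B = 43.24 kN

Remove the prop at B; the released (primary) structure is a cantilever built in at A.
Primary-structure tip deflection at B by superposition:
  point load 11 at a = 11.33: Pa²(3L − a)/(6EI) = 6936/EI
  UDL 7: wL⁴/(8EI) = 29934/EI
  δ_0 = 36869/EI
Flexibility coefficient — unit upward force at B: δ_{BB} = L³/(3EI) = 838.5/EI.
With EI = 51000 kN·m²: δ_0 = 0.72293 m and δ_{BB} = 0.016441 m/kN.
Compatibility — the beam at B must follow the support down by 0.012 m: δ_0 − R_B·δ_{BB} = 0.012, so R_B = (0.72293 − 0.012)/0.016441 = 43.24 kN.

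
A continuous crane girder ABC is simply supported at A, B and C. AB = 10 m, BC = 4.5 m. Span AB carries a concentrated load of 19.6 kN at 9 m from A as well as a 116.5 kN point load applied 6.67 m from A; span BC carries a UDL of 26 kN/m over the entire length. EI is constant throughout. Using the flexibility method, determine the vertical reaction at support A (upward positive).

Release continuity at B by inserting a hinge; the redundant is the internal moment M_B. The primary structure is two simply-supported spans AB and BC.
End slopes at the hinge B, treating each span as simply supported:
  span AB: point load 19.6 at a = 9: Pab(L + a)/(6LEI) = 55.86/EI
  span AB: point load 116.5 at a = 6.67: Pab(L + a)/(6LEI) = 718.9/EI
  span BC: UDL 26: wL³/(24EI) = 98.72/EI
  relative rotation θ_0 = (774.8 + 98.72)/EI = 873.5/EI
A unit hogging moment at B produces rotation L₁/(3EI) + L₂/(3EI) = 4.833/EI.
Compatibility: M_B·(L₁+L₂)/(3EI) = θ_0, giving M_B = 180.7 kN·m (hogging).
Span AB, ΣM about A with M_B applied at B: R_B^{AB}·10 = 953.5 + 180.7, so R_B^{AB} = 113.4 kN and R_A = 136.1 − 113.4 = 22.68 kN.

R_A = 22.68 kN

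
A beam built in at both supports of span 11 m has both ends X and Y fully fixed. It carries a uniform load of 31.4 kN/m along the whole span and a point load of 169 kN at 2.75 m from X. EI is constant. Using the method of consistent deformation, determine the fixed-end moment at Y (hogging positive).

Release both end moments; the primary structure is a simply-supported span XY with redundants M_X and M_Y.
Simple-span end rotations at X and Y under the given loads:
  at X: UDL 31.4: wL³/(24EI) = 1741/EI
  at Y: UDL 31.4: wL³/(24EI) = 1741/EI
  at X: point load 169 at a = 2.75: Pab(L + b)/(6LEI) = 1118/EI
  at Y: point load 169 at a = 2.75: Pab(L + a)/(6LEI) = 798.8/EI
  θ_X0 = 2860/EI,  θ_Y0 = 2540/EI
Flexibility coefficients: a unit moment at one end gives L/(3EI) there and L/(6EI) at the far end, so f₁₁ = f₂₂ = 3.667/EI and f₁₂ = f₂₁ = 1.833/EI.
Compatibility — zero rotation at each built-in end:
  3.667 M_X + 1.833 M_Y = 2860
  1.833 M_X + 3.667 M_Y = 2540
Solving the pair gives M_X = 578 kN·m and M_Y = 403.8 kN·m (hogging).

M_Y = 403.8 kN·m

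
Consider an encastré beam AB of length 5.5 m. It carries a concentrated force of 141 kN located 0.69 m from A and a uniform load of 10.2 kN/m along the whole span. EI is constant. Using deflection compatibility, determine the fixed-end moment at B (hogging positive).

Release both end moments; the primary structure is a simply-supported span AB with redundants M_A and M_B.
End rotations of the released simple span under the applied load (×1/EI):
  at A: point load 141 at a = 0.69: Pab(L + b)/(6LEI) = 146.2/EI
  at B: point load 141 at a = 0.69: Pab(L + a)/(6LEI) = 87.78/EI
  at A: UDL 10.2: wL³/(24EI) = 70.71/EI
  at B: UDL 10.2: wL³/(24EI) = 70.71/EI
  θ_A0 = 216.9/EI,  θ_B0 = 158.5/EI
Flexibility coefficients: a unit moment at one end gives L/(3EI) there and L/(6EI) at the far end, so f₁₁ = f₂₂ = 1.833/EI and f₁₂ = f₂₁ = 0.9167/EI.
Compatibility — zero rotation at each built-in end:
  1.833 M_A + 0.9167 M_B = 216.9
  0.9167 M_A + 1.833 M_B = 158.5
Solving the pair gives M_A = 100.1 kN·m and M_B = 36.39 kN·m (hogging).

M_B = 36.39 kN·m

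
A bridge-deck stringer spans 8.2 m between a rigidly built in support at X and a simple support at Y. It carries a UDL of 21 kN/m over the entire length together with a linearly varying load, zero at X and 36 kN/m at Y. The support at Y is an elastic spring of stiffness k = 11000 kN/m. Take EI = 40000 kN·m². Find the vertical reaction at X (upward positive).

R_X = 176.9 kN

Take the reaction at Y as the redundant and release it; the primary structure is a cantilever fixed at X.
Deflection at Y on the released cantilever, summing each load's contribution:
  UDL 21: wL⁴/(8EI) = 11868/EI
  triangular load, peak 36 at the free end: 11w₀L⁴/(120EI) = 14920/EI
  δ_0 = 26788/EI
Tip deflection under a unit load at Y: L³/(3EI) = 183.8/EI.
With EI = 40000 kN·m²: δ_0 = 0.66971 m and δ_{YY} = 0.004595 m/kN.
Compatibility — the spring shortens by R_Y/k under the reaction it provides: δ_0 − R_Y·δ_{YY} = R_Y/k. With 1/k = 0.000091 m/kN, R_Y = δ_0 / (δ_{YY} + 1/k) = 0.66971 / (0.004595 + 0.000091) = 142.9 kN.
Vertical equilibrium: R_X = ΣP − R_Y = 319.8 − 142.9 = 176.9 kN.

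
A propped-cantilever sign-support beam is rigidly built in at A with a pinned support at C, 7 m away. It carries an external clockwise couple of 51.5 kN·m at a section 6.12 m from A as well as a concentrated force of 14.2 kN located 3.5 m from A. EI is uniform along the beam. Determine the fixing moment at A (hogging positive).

M_A = -5.892 kN·m

Choose R_C as the redundant. The primary structure is the cantilever fixed at A.
Deflection at C on the released cantilever, summing each load's contribution:
  clockwise couple 51.5 at a = 6.12: M₀a(2L − a)/(2EI) = 1242/EI
  point load 14.2 at a = 3.5: Pa²(3L − a)/(6EI) = 507.4/EI
  δ_0 = 1749/EI
Flexibility coefficient — unit upward force at C: δ_{CC} = L³/(3EI) = 114.3/EI.
Compatibility at C: δ_0 − R_C·δ_{CC} = 0, so R_C = 1749/114.3 = 15.3 kN.
Moment equilibrium about A: M_A = Σ(load moments about A) − R_C·L = 101.2 − 15.3×7 = -5.892 kN·m.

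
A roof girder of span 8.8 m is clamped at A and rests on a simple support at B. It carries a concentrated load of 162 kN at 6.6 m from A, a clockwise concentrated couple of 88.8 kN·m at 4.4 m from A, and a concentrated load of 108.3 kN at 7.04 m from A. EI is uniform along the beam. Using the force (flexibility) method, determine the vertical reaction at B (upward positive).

R_B = 190.1 kN

Remove the prop at B; the released (primary) structure is a cantilever built in at A.
Downward deflection at the released point B due to the loads:
  point load 162 at a = 6.6: Pa²(3L − a)/(6EI) = 23287/EI
  clockwise couple 88.8 at a = 4.4: M₀a(2L − a)/(2EI) = 2579/EI
  point load 108.3 at a = 7.04: Pa²(3L − a)/(6EI) = 17319/EI
  δ_0 = 43185/EI
Tip deflection under a unit load at B: L³/(3EI) = 227.2/EI.
The prop prevents deflection at B: R_B = δ_0/δ_{BB} = 43185/227.2 = 190.1 kN.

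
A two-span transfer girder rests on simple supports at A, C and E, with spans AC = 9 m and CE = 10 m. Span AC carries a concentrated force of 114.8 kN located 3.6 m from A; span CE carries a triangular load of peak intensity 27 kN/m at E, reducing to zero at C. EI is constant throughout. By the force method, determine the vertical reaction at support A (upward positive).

R_A = 50.53 kN

Release continuity at C by inserting a hinge; the redundant is the internal moment M_C. The primary structure is two simply-supported spans AC and CE.
End slopes at the hinge C, treating each span as simply supported:
  span AC: point load 114.8 at a = 3.6: Pab(L + a)/(6LEI) = 520.7/EI
  span CE: triangular load, peak 27: 7w₀L³/(360EI) = 525/EI
  relative rotation θ_0 = (520.7 + 525)/EI = 1046/EI
A unit hogging moment at C produces rotation L₁/(3EI) + L₂/(3EI) = 6.333/EI.
Compatibility: M_C·(L₁+L₂)/(3EI) = θ_0, giving M_C = 165.1 kN·m (hogging).
Span AC, ΣM about A with M_C applied at C: R_C^{AC}·9 = 413.3 + 165.1, so R_C^{AC} = 64.27 kN and R_A = 114.8 − 64.27 = 50.53 kN.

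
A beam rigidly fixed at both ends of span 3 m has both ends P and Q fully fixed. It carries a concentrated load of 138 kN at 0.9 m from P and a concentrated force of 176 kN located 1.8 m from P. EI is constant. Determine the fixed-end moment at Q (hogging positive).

M_Q = 102.1 kN·m

Take the two fixed-end moments M_P, M_Q as redundants; the released structure is the simple span PQ.
On the primary (simply-supported) span, the end slopes from the loading are:
  at P: point load 138 at a = 0.9: Pab(L + b)/(6LEI) = 73.9/EI
  at Q: point load 138 at a = 0.9: Pab(L + a)/(6LEI) = 56.51/EI
  at P: point load 176 at a = 1.8: Pab(L + b)/(6LEI) = 88.7/EI
  at Q: point load 176 at a = 1.8: Pab(L + a)/(6LEI) = 101.4/EI
  θ_P0 = 162.6/EI,  θ_Q0 = 157.9/EI
Flexibility coefficients: a unit moment at one end gives L/(3EI) there and L/(6EI) at the far end, so f₁₁ = f₂₂ = 1/EI and f₁₂ = f₂₁ = 0.5/EI.
Compatibility — zero rotation at each built-in end:
  1 M_P + 0.5 M_Q = 162.6
  0.5 M_P + 1 M_Q = 157.9
Solving the pair gives M_P = 111.5 kN·m and M_Q = 102.1 kN·m (hogging).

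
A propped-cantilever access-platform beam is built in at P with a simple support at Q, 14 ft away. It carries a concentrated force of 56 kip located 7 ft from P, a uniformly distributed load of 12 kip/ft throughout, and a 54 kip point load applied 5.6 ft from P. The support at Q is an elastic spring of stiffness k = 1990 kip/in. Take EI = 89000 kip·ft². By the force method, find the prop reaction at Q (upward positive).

R_Q = 91.36 kip

Choose R_Q as the redundant. The primary structure is the cantilever fixed at P.
Primary-structure tip deflection at Q by superposition:
  point load 56 at a = 7: Pa²(3L − a)/(6EI) = 16007/EI
  UDL 12: wL⁴/(8EI) = 57624/EI
  point load 54 at a = 5.6: Pa²(3L − a)/(6EI) = 10274/EI
  δ_0 = 83904/EI
Tip deflection under a unit load at Q: L³/(3EI) = 914.7/EI.
With EI = 89000 kip·ft²: δ_0 = 0.94274 ft and δ_{QQ} = 0.010277 ft/kip.
Compatibility — the spring shortens by R_Q/k under the reaction it provides: δ_0 − R_Q·δ_{QQ} = R_Q/k. With 1/k = 1/(1990×12) ft/kip = 0.000042 ft/kip, R_Q = δ_0 / (δ_{QQ} + 1/k) = 0.94274 / (0.010277 + 0.000042) = 91.36 kip.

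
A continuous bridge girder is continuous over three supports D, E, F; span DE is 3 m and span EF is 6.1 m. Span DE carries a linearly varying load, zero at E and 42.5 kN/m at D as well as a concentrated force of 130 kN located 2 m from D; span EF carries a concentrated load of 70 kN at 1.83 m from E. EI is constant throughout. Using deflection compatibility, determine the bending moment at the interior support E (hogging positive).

Insert a hinge at E; M_E is the redundant, and each span becomes simply supported.
Rotations at E on the released spans (each span's end-slope, ×1/EI):
  span DE: triangular load, peak 42.5: 7w₀L³/(360EI) = 22.31/EI
  span DE: point load 130 at a = 2: Pab(L + a)/(6LEI) = 72.22/EI
  span EF: point load 70 at a = 1.83: Pab(L + b)/(6LEI) = 155/EI
  relative rotation θ_0 = (94.53 + 155)/EI = 249.5/EI
A unit hogging moment at E produces rotation L₁/(3EI) + L₂/(3EI) = 3.033/EI.
Compatibility: M_E·(L₁+L₂)/(3EI) = θ_0, giving M_E = 82.26 kN·m (hogging).

M_E = 82.26 kN·m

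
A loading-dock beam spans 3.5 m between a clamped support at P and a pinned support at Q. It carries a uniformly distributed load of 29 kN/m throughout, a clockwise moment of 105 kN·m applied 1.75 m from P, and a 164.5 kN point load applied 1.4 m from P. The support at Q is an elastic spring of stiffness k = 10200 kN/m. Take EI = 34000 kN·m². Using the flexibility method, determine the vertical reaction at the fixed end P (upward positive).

Remove the prop at Q; the released (primary) structure is a cantilever built in at P.
Deflection at Q on the released cantilever, summing each load's contribution:
  UDL 29: wL⁴/(8EI) = 544/EI
  clockwise couple 105 at a = 1.75: M₀a(2L − a)/(2EI) = 482.3/EI
  point load 164.5 at a = 1.4: Pa²(3L − a)/(6EI) = 489/EI
  δ_0 = 1515/EI
Tip deflection under a unit load at Q: L³/(3EI) = 14.29/EI.
With EI = 34000 kN·m²: δ_0 = 0.044568 m and δ_{QQ} = 0.00042 m/kN.
Compatibility — the spring shortens by R_Q/k under the reaction it provides: δ_0 − R_Q·δ_{QQ} = R_Q/k. With 1/k = 0.000098 m/kN, R_Q = δ_0 / (δ_{QQ} + 1/k) = 0.044568 / (0.00042 + 0.000098) = 85.98 kN.
Vertical equilibrium: R_P = ΣP − R_Q = 266 − 85.98 = 180 kN.

R_P = 180 kN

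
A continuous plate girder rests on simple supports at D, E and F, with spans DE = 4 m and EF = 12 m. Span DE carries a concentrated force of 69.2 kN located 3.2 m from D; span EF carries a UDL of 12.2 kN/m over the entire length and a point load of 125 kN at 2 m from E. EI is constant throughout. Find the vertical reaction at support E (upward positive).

Insert a hinge at E; M_E is the redundant, and each span becomes simply supported.
Discontinuity in slope at E on the released structure — sum the simple-span end rotations:
  span DE: point load 69.2 at a = 3.2: Pab(L + a)/(6LEI) = 53.15/EI
  span EF: UDL 12.2: wL³/(24EI) = 878.4/EI
  span EF: point load 125 at a = 2: Pab(L + b)/(6LEI) = 763.9/EI
  relative rotation θ_0 = (53.15 + 1642)/EI = 1695/EI
A unit hogging moment at E produces rotation L₁/(3EI) + L₂/(3EI) = 5.333/EI.
Slope continuity at E: θ_0 = M_E·5.333/EI, so M_E = 1695/5.333 = 317.9 kN·m (hogging).
Span DE, ΣM about D with M_E applied at E: R_E^{DE}·4 = 221.4 + 317.9, so R_E^{DE} = 134.8 kN and R_D = 69.2 − 134.8 = -65.63 kN.
Span EF, ΣM about F: R_E^{EF}·12 = 2128 + 317.9, so R_E^{EF} = 203.9 kN and R_F = 271.4 − 203.9 = 67.54 kN.
R_E = 134.8 + 203.9 = 338.7 kN.

R_E = 338.7 kN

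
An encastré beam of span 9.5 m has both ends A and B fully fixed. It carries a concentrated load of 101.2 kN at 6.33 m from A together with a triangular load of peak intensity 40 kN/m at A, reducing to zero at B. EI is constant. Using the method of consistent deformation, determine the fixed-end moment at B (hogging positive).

M_B = 262.8 kN·m

Release both end moments; the primary structure is a simply-supported span AB with redundants M_A and M_B.
Simple-span end rotations at A and B under the given loads:
  at A: point load 101.2 at a = 6.33: Pab(L + b)/(6LEI) = 451.4/EI
  at B: point load 101.2 at a = 6.33: Pab(L + a)/(6LEI) = 564/EI
  at A: triangular load, peak 40: w₀L³/(45EI) = 762.1/EI
  at B: triangular load, peak 40: 7w₀L³/(360EI) = 666.8/EI
  θ_A0 = 1213/EI,  θ_B0 = 1231/EI
Flexibility coefficients: a unit moment at one end gives L/(3EI) there and L/(6EI) at the far end, so f₁₁ = f₂₂ = 3.167/EI and f₁₂ = f₂₁ = 1.583/EI.
Compatibility — zero rotation at each built-in end:
  3.167 M_A + 1.583 M_B = 1213
  1.583 M_A + 3.167 M_B = 1231
Solving the pair gives M_A = 251.8 kN·m and M_B = 262.8 kN·m (hogging).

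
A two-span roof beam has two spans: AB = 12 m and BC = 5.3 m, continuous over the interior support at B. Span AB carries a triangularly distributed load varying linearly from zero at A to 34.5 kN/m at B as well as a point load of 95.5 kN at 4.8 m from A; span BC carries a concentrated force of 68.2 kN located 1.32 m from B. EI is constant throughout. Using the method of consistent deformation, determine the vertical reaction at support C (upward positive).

Release continuity at B by inserting a hinge; the redundant is the internal moment M_B. The primary structure is two simply-supported spans AB and BC.
Rotations at B on the released spans (each span's end-slope, ×1/EI):
  span AB: triangular load, peak 34.5: w₀L³/(45EI) = 1325/EI
  span AB: point load 95.5 at a = 4.8: Pab(L + a)/(6LEI) = 770.1/EI
  span BC: point load 68.2 at a = 1.32: Pab(L + b)/(6LEI) = 104.6/EI
  relative rotation θ_0 = (2095 + 104.6)/EI = 2199/EI
A unit hogging moment at B produces rotation L₁/(3EI) + L₂/(3EI) = 5.767/EI.
Slope continuity at B: θ_0 = M_B·5.767/EI, so M_B = 2199/5.767 = 381.4 kN·m (hogging).
Span BC, ΣM about C: R_B^{BC}·5.3 = 271.4 + 381.4, so R_B^{BC} = 123.2 kN and R_C = 68.2 − 123.2 = -54.98 kN.

R_C = -54.98 kN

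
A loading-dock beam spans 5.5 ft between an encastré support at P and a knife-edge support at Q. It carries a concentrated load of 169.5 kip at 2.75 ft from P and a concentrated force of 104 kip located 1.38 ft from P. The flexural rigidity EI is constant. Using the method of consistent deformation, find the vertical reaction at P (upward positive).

Take the reaction at Q as the redundant and release it; the primary structure is a cantilever fixed at P.
Primary-structure tip deflection at Q by superposition:
  point load 169.5 at a = 2.75: Pa²(3L − a)/(6EI) = 2938/EI
  point load 104 at a = 1.38: Pa²(3L − a)/(6EI) = 499.1/EI
  δ_0 = 3437/EI
Tip deflection under a unit load at Q: L³/(3EI) = 55.46/EI.
Compatibility at Q: δ_0 − R_Q·δ_{QQ} = 0, so R_Q = 3437/55.46 = 61.97 kip.
Vertical equilibrium: R_P = ΣP − R_Q = 273.5 − 61.97 = 211.5 kip.

R_P = 211.5 kip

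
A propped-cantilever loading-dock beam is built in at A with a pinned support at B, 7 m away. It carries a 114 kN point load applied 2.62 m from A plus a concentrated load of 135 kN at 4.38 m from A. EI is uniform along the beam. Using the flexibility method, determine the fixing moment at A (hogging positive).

Release the roller at B. Primary structure: cantilever fixed at A.
Free-end deflection of the primary structure under the applied loading (downward +):
  point load 114 at a = 2.62: Pa²(3L − a)/(6EI) = 2397/EI
  point load 135 at a = 4.38: Pa²(3L − a)/(6EI) = 7174/EI
  δ_0 = 9571/EI
Tip deflection under a unit load at B: L³/(3EI) = 114.3/EI.
Compatibility at B: δ_0 − R_B·δ_{BB} = 0, so R_B = 9571/114.3 = 83.71 kN.
Moment equilibrium about A: M_A = Σ(load moments about A) − R_B·L = 890 − 83.71×7 = 304 kN·m.

M_A = 304 kN·m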